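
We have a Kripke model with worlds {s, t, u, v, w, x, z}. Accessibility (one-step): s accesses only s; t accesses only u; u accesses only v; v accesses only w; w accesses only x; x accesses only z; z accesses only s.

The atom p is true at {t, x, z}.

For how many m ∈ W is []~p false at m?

s: successors {s}; ~p there: s:T. ✓
t: successors {u}; ~p there: u:T. ✓
u: successors {v}; ~p there: v:T. ✓
v: successors {w}; ~p there: w:T. ✓
w: successors {x}; ~p there: x:F. ✗
x: successors {z}; ~p there: z:F. ✗
z: successors {s}; ~p there: s:T. ✓
Satisfying worlds: {s, t, u, v, z}.
So []~p fails at the other 2 worlds.

2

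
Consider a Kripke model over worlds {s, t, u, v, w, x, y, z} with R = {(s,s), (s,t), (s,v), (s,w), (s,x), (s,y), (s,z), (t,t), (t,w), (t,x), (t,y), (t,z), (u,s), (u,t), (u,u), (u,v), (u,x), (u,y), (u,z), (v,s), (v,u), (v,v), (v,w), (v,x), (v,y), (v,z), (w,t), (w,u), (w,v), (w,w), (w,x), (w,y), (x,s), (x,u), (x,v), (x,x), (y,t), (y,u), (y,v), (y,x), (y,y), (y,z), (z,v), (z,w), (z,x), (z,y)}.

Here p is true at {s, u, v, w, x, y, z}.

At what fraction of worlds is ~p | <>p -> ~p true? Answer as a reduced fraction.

1/8

s: ~p | <>p is T, ~p is F. ✗
t: ~p | <>p is T, ~p is T. ✓
u: ~p | <>p is T, ~p is F. ✗
v: ~p | <>p is T, ~p is F. ✗
w: ~p | <>p is T, ~p is F. ✗
x: ~p | <>p is T, ~p is F. ✗
y: ~p | <>p is T, ~p is F. ✗
z: ~p | <>p is T, ~p is F. ✗
That's 1 of 8 worlds, so 1/8.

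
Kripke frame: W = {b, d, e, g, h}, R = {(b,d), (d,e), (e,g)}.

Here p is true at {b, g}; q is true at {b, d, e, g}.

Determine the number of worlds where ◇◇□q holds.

2

b: successors {d}; ◇□q there: d:T. ✓
d: successors {e}; ◇□q there: e:T. ✓
e: successors {g}; ◇□q there: g:F. ✗
g: no successors, so ◇◇□q fails. ✗
h: no successors, so ◇◇□q fails. ✗
Satisfying worlds: {b, d}.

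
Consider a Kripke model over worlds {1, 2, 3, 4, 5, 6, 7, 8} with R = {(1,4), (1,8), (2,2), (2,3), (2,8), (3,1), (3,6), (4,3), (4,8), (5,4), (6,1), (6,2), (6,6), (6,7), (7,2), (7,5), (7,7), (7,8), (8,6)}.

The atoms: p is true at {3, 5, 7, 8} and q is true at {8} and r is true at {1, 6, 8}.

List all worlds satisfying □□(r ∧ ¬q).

1: successors {4, 8}; □(r ∧ ¬q) there: 4:F, 8:T. ✗
2: successors {2, 3, 8}; □(r ∧ ¬q) there: 2:F, 3:T, 8:T. ✗
3: successors {1, 6}; □(r ∧ ¬q) there: 1:F, 6:F. ✗
4: successors {3, 8}; □(r ∧ ¬q) there: 3:T, 8:T. ✓
5: successors {4}; □(r ∧ ¬q) there: 4:F. ✗
6: successors {1, 2, 6, 7}; □(r ∧ ¬q) there: 1:F, 2:F, 6:F, 7:F. ✗
7: successors {2, 5, 7, 8}; □(r ∧ ¬q) there: 2:F, 5:F, 7:F, 8:T. ✗
8: successors {6}; □(r ∧ ¬q) there: 6:F. ✗

{4}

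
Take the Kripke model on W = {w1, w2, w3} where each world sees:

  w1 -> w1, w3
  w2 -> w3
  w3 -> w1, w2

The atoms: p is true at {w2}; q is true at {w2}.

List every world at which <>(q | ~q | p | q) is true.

{w1, w2, w3}

w1: successors {w1, w3}; q | ~q | p | q there: w1:T, w3:T. ✓
w2: successors {w3}; q | ~q | p | q there: w3:T. ✓
w3: successors {w1, w2}; q | ~q | p | q there: w1:T, w2:T. ✓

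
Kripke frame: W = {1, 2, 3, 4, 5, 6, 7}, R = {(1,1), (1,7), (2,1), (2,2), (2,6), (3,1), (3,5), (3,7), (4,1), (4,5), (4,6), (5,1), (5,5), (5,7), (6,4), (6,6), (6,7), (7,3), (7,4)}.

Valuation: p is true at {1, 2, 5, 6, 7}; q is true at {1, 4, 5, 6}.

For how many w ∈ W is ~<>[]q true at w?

1: <>[]q is F. ✓
2: <>[]q is F. ✓
3: <>[]q is F. ✓
4: <>[]q is F. ✓
5: <>[]q is F. ✓
6: <>[]q is T. ✗
7: <>[]q is T. ✗
Satisfying worlds: {1, 2, 3, 4, 5}.

5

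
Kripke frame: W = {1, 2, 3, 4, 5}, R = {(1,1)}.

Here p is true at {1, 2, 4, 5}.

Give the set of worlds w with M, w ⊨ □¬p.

{2, 3, 4, 5}

1: successors {1}; ¬p there: 1:F. ✗
2: no successors, so □¬p holds vacuously. ✓
3: no successors, so □¬p holds vacuously. ✓
4: no successors, so □¬p holds vacuously. ✓
5: no successors, so □¬p holds vacuously. ✓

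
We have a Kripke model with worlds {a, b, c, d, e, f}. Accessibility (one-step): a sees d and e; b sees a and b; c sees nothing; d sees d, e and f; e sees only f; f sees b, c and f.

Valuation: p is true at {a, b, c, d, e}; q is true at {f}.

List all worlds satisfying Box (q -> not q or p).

a: successors {d, e}; q -> not q or p there: d:T, e:T. ✓
b: successors {a, b}; q -> not q or p there: a:T, b:T. ✓
c: no successors, so Box (q -> not q or p) holds vacuously. ✓
d: successors {d, e, f}; q -> not q or p there: d:T, e:T, f:F. ✗
e: successors {f}; q -> not q or p there: f:F. ✗
f: successors {b, c, f}; q -> not q or p there: b:T, c:T, f:F. ✗

{a, b, c}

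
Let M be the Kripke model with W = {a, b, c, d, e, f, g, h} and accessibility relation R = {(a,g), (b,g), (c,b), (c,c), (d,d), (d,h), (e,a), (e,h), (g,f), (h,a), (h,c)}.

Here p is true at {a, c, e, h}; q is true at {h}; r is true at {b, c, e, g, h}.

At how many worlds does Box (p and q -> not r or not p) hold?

6

a: successors {g}; p and q -> not r or not p there: g:T. ✓
b: successors {g}; p and q -> not r or not p there: g:T. ✓
c: successors {b, c}; p and q -> not r or not p there: b:T, c:T. ✓
d: successors {d, h}; p and q -> not r or not p there: d:T, h:F. ✗
e: successors {a, h}; p and q -> not r or not p there: a:T, h:F. ✗
f: no successors, so Box (p and q -> not r or not p) holds vacuously. ✓
g: successors {f}; p and q -> not r or not p there: f:T. ✓
h: successors {a, c}; p and q -> not r or not p there: a:T, c:T. ✓
Satisfying worlds: {a, b, c, f, g, h}.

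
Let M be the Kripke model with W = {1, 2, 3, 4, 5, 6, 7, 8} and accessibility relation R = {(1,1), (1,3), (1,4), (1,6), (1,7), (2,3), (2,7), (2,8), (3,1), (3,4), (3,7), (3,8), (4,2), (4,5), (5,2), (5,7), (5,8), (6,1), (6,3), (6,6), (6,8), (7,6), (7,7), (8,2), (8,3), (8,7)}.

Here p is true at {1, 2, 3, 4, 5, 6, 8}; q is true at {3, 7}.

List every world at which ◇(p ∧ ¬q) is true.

1: successors {1, 3, 4, 6, 7}; p ∧ ¬q there: 1:T, 3:F, 4:T, 6:T, 7:F. ✓
2: successors {3, 7, 8}; p ∧ ¬q there: 3:F, 7:F, 8:T. ✓
3: successors {1, 4, 7, 8}; p ∧ ¬q there: 1:T, 4:T, 7:F, 8:T. ✓
4: successors {2, 5}; p ∧ ¬q there: 2:T, 5:T. ✓
5: successors {2, 7, 8}; p ∧ ¬q there: 2:T, 7:F, 8:T. ✓
6: successors {1, 3, 6, 8}; p ∧ ¬q there: 1:T, 3:F, 6:T, 8:T. ✓
7: successors {6, 7}; p ∧ ¬q there: 6:T, 7:F. ✓
8: successors {2, 3, 7}; p ∧ ¬q there: 2:T, 3:F, 7:F. ✓

{1, 2, 3, 4, 5, 6, 7, 8}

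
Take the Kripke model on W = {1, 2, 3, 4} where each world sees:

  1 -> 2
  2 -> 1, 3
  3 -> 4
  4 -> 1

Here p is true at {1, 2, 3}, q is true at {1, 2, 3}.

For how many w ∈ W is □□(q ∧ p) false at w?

1: successors {2}; □(q ∧ p) there: 2:T. ✓
2: successors {1, 3}; □(q ∧ p) there: 1:T, 3:F. ✗
3: successors {4}; □(q ∧ p) there: 4:T. ✓
4: successors {1}; □(q ∧ p) there: 1:T. ✓
Satisfying worlds: {1, 3, 4}.
So □□(q ∧ p) fails at the other 1 world.

1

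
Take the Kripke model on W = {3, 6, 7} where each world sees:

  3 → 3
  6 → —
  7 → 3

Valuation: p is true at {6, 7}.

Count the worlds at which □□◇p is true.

3: successors {3}; □◇p there: 3:F. ✗
6: no successors, so □□◇p holds vacuously. ✓
7: successors {3}; □◇p there: 3:F. ✗
Satisfying worlds: {6}.

1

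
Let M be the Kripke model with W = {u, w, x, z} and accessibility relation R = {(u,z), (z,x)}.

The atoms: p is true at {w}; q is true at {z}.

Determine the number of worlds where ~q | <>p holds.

3

u: ~q is T, <>p is F. ✓
w: ~q is T, <>p is F. ✓
x: ~q is T, <>p is F. ✓
z: ~q is F, <>p is F. ✗
Satisfying worlds: {u, w, x}.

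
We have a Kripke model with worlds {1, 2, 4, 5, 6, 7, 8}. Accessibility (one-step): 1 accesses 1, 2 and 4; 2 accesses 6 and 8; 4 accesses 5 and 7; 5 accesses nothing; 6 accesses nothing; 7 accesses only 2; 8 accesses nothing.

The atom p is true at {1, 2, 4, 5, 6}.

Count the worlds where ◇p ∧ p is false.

4

1: ◇p is T, p is T. ✓
2: ◇p is T, p is T. ✓
4: ◇p is T, p is T. ✓
5: ◇p is F, p is T. ✗
6: ◇p is F, p is T. ✗
7: ◇p is T, p is F. ✗
8: ◇p is F, p is F. ✗
Satisfying worlds: {1, 2, 4}.
So ◇p ∧ p fails at the other 4 worlds.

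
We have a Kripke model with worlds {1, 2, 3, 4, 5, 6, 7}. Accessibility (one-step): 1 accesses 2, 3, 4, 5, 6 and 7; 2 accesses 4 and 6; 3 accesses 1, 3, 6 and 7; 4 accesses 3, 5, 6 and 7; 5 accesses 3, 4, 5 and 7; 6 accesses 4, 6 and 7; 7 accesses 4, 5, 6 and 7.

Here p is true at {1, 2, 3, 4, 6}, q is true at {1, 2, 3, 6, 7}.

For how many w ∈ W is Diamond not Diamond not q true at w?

4

1: successors {2, 3, 4, 5, 6, 7}; not Diamond not q there: 2:F, 3:T, 4:F, 5:F, 6:F, 7:F. ✓
2: successors {4, 6}; not Diamond not q there: 4:F, 6:F. ✗
3: successors {1, 3, 6, 7}; not Diamond not q there: 1:F, 3:T, 6:F, 7:F. ✓
4: successors {3, 5, 6, 7}; not Diamond not q there: 3:T, 5:F, 6:F, 7:F. ✓
5: successors {3, 4, 5, 7}; not Diamond not q there: 3:T, 4:F, 5:F, 7:F. ✓
6: successors {4, 6, 7}; not Diamond not q there: 4:F, 6:F, 7:F. ✗
7: successors {4, 5, 6, 7}; not Diamond not q there: 4:F, 5:F, 6:F, 7:F. ✗
Satisfying worlds: {1, 3, 4, 5}.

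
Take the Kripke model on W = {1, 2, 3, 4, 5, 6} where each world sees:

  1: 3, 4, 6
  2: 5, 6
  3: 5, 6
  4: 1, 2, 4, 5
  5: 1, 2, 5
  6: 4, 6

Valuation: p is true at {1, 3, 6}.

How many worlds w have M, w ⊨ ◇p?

1: successors {3, 4, 6}; p there: 3:T, 4:F, 6:T. ✓
2: successors {5, 6}; p there: 5:F, 6:T. ✓
3: successors {5, 6}; p there: 5:F, 6:T. ✓
4: successors {1, 2, 4, 5}; p there: 1:T, 2:F, 4:F, 5:F. ✓
5: successors {1, 2, 5}; p there: 1:T, 2:F, 5:F. ✓
6: successors {4, 6}; p there: 4:F, 6:T. ✓
Satisfying worlds: {1, 2, 3, 4, 5, 6}.

6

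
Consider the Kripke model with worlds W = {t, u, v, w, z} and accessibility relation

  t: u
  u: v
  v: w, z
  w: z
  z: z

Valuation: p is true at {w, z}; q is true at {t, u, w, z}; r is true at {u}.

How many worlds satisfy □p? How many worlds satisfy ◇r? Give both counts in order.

3 and 1

For □p:
t: successors {u}; p there: u:F. ✗
u: successors {v}; p there: v:F. ✗
v: successors {w, z}; p there: w:T, z:T. ✓
w: successors {z}; p there: z:T. ✓
z: successors {z}; p there: z:T. ✓
— 3 worlds.
For ◇r:
t: successors {u}; r there: u:T. ✓
u: successors {v}; r there: v:F. ✗
v: successors {w, z}; r there: w:F, z:F. ✗
w: successors {z}; r there: z:F. ✗
z: successors {z}; r there: z:F. ✗
— 1 world.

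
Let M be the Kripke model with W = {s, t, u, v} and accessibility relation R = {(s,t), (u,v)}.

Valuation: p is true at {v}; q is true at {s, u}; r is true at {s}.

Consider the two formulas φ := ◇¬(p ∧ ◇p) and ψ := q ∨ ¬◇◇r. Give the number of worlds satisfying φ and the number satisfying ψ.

2 and 4

For ◇¬(p ∧ ◇p):
s: successors {t}; ¬(p ∧ ◇p) there: t:T. ✓
t: no successors, so ◇¬(p ∧ ◇p) fails. ✗
u: successors {v}; ¬(p ∧ ◇p) there: v:T. ✓
v: no successors, so ◇¬(p ∧ ◇p) fails. ✗
— 2 worlds.
For q ∨ ¬◇◇r:
s: q is T, ¬◇◇r is T. ✓
t: q is F, ¬◇◇r is T. ✓
u: q is T, ¬◇◇r is T. ✓
v: q is F, ¬◇◇r is T. ✓
— 4 worlds.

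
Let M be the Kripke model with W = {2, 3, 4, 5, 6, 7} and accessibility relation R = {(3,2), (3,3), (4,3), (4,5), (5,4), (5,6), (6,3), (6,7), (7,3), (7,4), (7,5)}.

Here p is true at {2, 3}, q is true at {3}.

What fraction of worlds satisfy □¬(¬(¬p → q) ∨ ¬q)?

2: no successors, so □¬(¬(¬p → q) ∨ ¬q) holds vacuously. ✓
3: successors {2, 3}; ¬(¬(¬p → q) ∨ ¬q) there: 2:F, 3:T. ✗
4: successors {3, 5}; ¬(¬(¬p → q) ∨ ¬q) there: 3:T, 5:F. ✗
5: successors {4, 6}; ¬(¬(¬p → q) ∨ ¬q) there: 4:F, 6:F. ✗
6: successors {3, 7}; ¬(¬(¬p → q) ∨ ¬q) there: 3:T, 7:F. ✗
7: successors {3, 4, 5}; ¬(¬(¬p → q) ∨ ¬q) there: 3:T, 4:F, 5:F. ✗
That's 1 of 6 worlds, so 1/6.

1/6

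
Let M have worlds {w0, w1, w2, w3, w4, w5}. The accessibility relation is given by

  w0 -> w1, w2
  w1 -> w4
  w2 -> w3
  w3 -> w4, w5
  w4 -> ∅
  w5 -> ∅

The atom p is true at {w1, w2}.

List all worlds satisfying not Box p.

w0: Box p is T. ✗
w1: Box p is F. ✓
w2: Box p is F. ✓
w3: Box p is F. ✓
w4: Box p is T. ✗
w5: Box p is T. ✗

{w1, w2, w3}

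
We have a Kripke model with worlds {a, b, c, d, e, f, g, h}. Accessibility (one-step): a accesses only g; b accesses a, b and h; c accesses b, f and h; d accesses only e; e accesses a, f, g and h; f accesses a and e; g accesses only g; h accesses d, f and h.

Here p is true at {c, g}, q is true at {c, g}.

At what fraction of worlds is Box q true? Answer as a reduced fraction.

1/4

a: successors {g}; q there: g:T. ✓
b: successors {a, b, h}; q there: a:F, b:F, h:F. ✗
c: successors {b, f, h}; q there: b:F, f:F, h:F. ✗
d: successors {e}; q there: e:F. ✗
e: successors {a, f, g, h}; q there: a:F, f:F, g:T, h:F. ✗
f: successors {a, e}; q there: a:F, e:F. ✗
g: successors {g}; q there: g:T. ✓
h: successors {d, f, h}; q there: d:F, f:F, h:F. ✗
That's 2 of 8 worlds, so 2/8 = 1/4.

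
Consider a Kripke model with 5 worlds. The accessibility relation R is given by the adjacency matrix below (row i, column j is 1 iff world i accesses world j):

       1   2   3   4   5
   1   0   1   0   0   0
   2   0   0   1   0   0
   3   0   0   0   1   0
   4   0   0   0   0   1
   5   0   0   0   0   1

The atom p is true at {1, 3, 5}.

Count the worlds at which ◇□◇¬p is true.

1

1: successors {2}; □◇¬p there: 2:T. ✓
2: successors {3}; □◇¬p there: 3:F. ✗
3: successors {4}; □◇¬p there: 4:F. ✗
4: successors {5}; □◇¬p there: 5:F. ✗
5: successors {5}; □◇¬p there: 5:F. ✗
Satisfying worlds: {1}.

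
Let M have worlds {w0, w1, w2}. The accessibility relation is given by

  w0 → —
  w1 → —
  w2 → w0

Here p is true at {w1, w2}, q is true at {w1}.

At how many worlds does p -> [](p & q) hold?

w0: p is F, [](p & q) is T. ✓
w1: p is T, [](p & q) is T. ✓
w2: p is T, [](p & q) is F. ✗
Satisfying worlds: {w0, w1}.

2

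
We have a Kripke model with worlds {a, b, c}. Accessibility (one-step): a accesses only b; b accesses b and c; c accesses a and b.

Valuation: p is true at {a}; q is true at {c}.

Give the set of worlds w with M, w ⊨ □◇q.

{a}

a: successors {b}; ◇q there: b:T. ✓
b: successors {b, c}; ◇q there: b:T, c:F. ✗
c: successors {a, b}; ◇q there: a:F, b:T. ✗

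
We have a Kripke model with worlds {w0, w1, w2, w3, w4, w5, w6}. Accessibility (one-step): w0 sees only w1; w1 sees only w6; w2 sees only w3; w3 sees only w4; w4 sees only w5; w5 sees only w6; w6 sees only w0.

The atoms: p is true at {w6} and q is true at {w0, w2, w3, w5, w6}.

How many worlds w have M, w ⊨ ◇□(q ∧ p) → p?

5

w0: ◇□(q ∧ p) is T, p is F. ✗
w1: ◇□(q ∧ p) is F, p is F. ✓
w2: ◇□(q ∧ p) is F, p is F. ✓
w3: ◇□(q ∧ p) is F, p is F. ✓
w4: ◇□(q ∧ p) is T, p is F. ✗
w5: ◇□(q ∧ p) is F, p is F. ✓
w6: ◇□(q ∧ p) is F, p is T. ✓
Satisfying worlds: {w1, w2, w3, w5, w6}.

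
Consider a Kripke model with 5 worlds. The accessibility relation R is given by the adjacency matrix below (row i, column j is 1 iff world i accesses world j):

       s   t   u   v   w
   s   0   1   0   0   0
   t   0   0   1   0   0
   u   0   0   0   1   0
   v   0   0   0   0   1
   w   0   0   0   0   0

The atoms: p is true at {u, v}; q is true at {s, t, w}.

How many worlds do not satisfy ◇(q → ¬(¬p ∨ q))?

s: successors {t}; q → ¬(¬p ∨ q) there: t:F. ✗
t: successors {u}; q → ¬(¬p ∨ q) there: u:T. ✓
u: successors {v}; q → ¬(¬p ∨ q) there: v:T. ✓
v: successors {w}; q → ¬(¬p ∨ q) there: w:F. ✗
w: no successors, so ◇(q → ¬(¬p ∨ q)) fails. ✗
Satisfying worlds: {t, u}.
So ◇(q → ¬(¬p ∨ q)) fails at the other 3 worlds.

3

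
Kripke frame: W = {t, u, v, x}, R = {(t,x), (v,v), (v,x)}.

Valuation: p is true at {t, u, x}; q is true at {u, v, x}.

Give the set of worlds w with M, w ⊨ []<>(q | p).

t: successors {x}; <>(q | p) there: x:F. ✗
u: no successors, so []<>(q | p) holds vacuously. ✓
v: successors {v, x}; <>(q | p) there: v:T, x:F. ✗
x: no successors, so []<>(q | p) holds vacuously. ✓

{u, x}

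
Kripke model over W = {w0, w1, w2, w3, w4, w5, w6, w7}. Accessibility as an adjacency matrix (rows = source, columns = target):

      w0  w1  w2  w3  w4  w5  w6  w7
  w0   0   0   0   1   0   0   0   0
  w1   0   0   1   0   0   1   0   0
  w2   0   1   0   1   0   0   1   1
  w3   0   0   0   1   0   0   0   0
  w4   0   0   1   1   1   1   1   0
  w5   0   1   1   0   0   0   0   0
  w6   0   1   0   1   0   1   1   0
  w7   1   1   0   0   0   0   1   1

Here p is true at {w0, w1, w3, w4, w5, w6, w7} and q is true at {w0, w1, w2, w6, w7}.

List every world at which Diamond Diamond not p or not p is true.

w0: Diamond Diamond not p is F, not p is F. ✗
w1: Diamond Diamond not p is T, not p is F. ✓
w2: Diamond Diamond not p is T, not p is T. ✓
w3: Diamond Diamond not p is F, not p is F. ✗
w4: Diamond Diamond not p is T, not p is F. ✓
w5: Diamond Diamond not p is T, not p is F. ✓
w6: Diamond Diamond not p is T, not p is F. ✓
w7: Diamond Diamond not p is T, not p is F. ✓

{w1, w2, w4, w5, w6, w7}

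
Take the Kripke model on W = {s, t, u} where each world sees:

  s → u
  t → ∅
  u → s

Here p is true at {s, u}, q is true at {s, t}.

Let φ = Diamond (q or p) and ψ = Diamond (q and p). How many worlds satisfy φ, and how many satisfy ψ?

For Diamond (q or p):
s: successors {u}; q or p there: u:T. ✓
t: no successors, so Diamond (q or p) fails. ✗
u: successors {s}; q or p there: s:T. ✓
— 2 worlds.
For Diamond (q and p):
s: successors {u}; q and p there: u:F. ✗
t: no successors, so Diamond (q and p) fails. ✗
u: successors {s}; q and p there: s:T. ✓
— 1 world.

2 and 1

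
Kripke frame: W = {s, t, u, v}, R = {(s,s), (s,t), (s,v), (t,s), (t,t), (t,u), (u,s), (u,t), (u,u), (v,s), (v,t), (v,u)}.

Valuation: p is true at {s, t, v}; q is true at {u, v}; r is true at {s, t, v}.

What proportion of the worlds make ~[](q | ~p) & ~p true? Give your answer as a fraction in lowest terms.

1/4

s: ~[](q | ~p) is T, ~p is F. ✗
t: ~[](q | ~p) is T, ~p is F. ✗
u: ~[](q | ~p) is T, ~p is T. ✓
v: ~[](q | ~p) is T, ~p is F. ✗
That's 1 of 4 worlds, so 1/4.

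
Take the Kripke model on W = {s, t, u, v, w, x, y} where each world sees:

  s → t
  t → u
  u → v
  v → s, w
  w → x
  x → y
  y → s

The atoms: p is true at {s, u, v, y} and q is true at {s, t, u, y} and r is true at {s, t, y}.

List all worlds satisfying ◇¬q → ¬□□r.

s: ◇¬q is F, ¬□□r is T. ✓
t: ◇¬q is F, ¬□□r is T. ✓
u: ◇¬q is T, ¬□□r is T. ✓
v: ◇¬q is T, ¬□□r is T. ✓
w: ◇¬q is T, ¬□□r is F. ✗
x: ◇¬q is F, ¬□□r is F. ✓
y: ◇¬q is F, ¬□□r is F. ✓

{s, t, u, v, x, y}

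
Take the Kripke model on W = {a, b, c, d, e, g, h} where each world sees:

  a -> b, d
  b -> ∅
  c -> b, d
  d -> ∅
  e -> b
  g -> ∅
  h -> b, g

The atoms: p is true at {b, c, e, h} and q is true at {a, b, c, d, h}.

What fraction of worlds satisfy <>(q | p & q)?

a: successors {b, d}; q | p & q there: b:T, d:T. ✓
b: no successors, so <>(q | p & q) fails. ✗
c: successors {b, d}; q | p & q there: b:T, d:T. ✓
d: no successors, so <>(q | p & q) fails. ✗
e: successors {b}; q | p & q there: b:T. ✓
g: no successors, so <>(q | p & q) fails. ✗
h: successors {b, g}; q | p & q there: b:T, g:F. ✓
That's 4 of 7 worlds, so 4/7.

4/7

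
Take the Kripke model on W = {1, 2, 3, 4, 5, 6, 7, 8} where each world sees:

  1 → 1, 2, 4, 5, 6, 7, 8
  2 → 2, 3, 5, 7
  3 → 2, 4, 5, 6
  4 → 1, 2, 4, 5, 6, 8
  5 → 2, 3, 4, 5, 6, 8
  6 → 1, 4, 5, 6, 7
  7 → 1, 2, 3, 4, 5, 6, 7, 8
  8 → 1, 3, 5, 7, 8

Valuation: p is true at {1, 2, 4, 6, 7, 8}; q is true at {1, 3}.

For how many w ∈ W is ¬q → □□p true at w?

2

1: ¬q is F, □□p is F. ✓
2: ¬q is T, □□p is F. ✗
3: ¬q is F, □□p is F. ✓
4: ¬q is T, □□p is F. ✗
5: ¬q is T, □□p is F. ✗
6: ¬q is T, □□p is F. ✗
7: ¬q is T, □□p is F. ✗
8: ¬q is T, □□p is F. ✗
Satisfying worlds: {1, 3}.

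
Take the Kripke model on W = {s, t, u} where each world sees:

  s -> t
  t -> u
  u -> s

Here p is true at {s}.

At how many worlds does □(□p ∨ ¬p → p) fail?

s: successors {t}; □p ∨ ¬p → p there: t:F. ✗
t: successors {u}; □p ∨ ¬p → p there: u:F. ✗
u: successors {s}; □p ∨ ¬p → p there: s:T. ✓
Satisfying worlds: {u}.
So □(□p ∨ ¬p → p) fails at the other 2 worlds.

2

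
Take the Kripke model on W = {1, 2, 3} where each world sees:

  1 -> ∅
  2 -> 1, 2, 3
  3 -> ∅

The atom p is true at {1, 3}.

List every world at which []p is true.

{1, 3}

1: no successors, so []p holds vacuously. ✓
2: successors {1, 2, 3}; p there: 1:T, 2:F, 3:T. ✗
3: no successors, so []p holds vacuously. ✓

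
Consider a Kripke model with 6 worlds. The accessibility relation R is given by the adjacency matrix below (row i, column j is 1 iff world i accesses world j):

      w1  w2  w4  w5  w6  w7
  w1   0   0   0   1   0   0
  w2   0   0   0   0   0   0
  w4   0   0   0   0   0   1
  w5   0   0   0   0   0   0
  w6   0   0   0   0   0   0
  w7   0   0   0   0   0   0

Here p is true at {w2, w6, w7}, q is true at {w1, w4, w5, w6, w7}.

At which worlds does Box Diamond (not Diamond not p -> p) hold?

{w2, w5, w6, w7}

w1: successors {w5}; Diamond (not Diamond not p -> p) there: w5:F. ✗
w2: no successors, so Box Diamond (not Diamond not p -> p) holds vacuously. ✓
w4: successors {w7}; Diamond (not Diamond not p -> p) there: w7:F. ✗
w5: no successors, so Box Diamond (not Diamond not p -> p) holds vacuously. ✓
w6: no successors, so Box Diamond (not Diamond not p -> p) holds vacuously. ✓
w7: no successors, so Box Diamond (not Diamond not p -> p) holds vacuously. ✓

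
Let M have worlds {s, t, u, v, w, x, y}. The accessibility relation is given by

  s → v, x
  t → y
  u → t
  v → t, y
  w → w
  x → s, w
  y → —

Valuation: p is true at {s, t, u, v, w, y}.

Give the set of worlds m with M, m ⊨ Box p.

s: successors {v, x}; p there: v:T, x:F. ✗
t: successors {y}; p there: y:T. ✓
u: successors {t}; p there: t:T. ✓
v: successors {t, y}; p there: t:T, y:T. ✓
w: successors {w}; p there: w:T. ✓
x: successors {s, w}; p there: s:T, w:T. ✓
y: no successors, so Box p holds vacuously. ✓

{t, u, v, w, x, y}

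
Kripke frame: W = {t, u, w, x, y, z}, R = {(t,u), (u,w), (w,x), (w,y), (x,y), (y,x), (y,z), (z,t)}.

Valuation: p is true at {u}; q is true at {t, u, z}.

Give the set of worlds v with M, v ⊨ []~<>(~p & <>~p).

t: successors {u}; ~<>(~p & <>~p) there: u:F. ✗
u: successors {w}; ~<>(~p & <>~p) there: w:F. ✗
w: successors {x, y}; ~<>(~p & <>~p) there: x:F, y:F. ✗
x: successors {y}; ~<>(~p & <>~p) there: y:F. ✗
y: successors {x, z}; ~<>(~p & <>~p) there: x:F, z:T. ✗
z: successors {t}; ~<>(~p & <>~p) there: t:T. ✓

{z}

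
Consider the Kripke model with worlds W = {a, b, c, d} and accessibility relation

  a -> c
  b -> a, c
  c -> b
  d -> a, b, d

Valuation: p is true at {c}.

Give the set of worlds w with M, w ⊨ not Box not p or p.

a: not Box not p is T, p is F. ✓
b: not Box not p is T, p is F. ✓
c: not Box not p is F, p is T. ✓
d: not Box not p is F, p is F. ✗

{a, b, c}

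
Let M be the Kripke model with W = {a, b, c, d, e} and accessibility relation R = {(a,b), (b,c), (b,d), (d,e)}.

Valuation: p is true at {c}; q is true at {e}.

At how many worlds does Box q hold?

3

a: successors {b}; q there: b:F. ✗
b: successors {c, d}; q there: c:F, d:F. ✗
c: no successors, so Box q holds vacuously. ✓
d: successors {e}; q there: e:T. ✓
e: no successors, so Box q holds vacuously. ✓
Satisfying worlds: {c, d, e}.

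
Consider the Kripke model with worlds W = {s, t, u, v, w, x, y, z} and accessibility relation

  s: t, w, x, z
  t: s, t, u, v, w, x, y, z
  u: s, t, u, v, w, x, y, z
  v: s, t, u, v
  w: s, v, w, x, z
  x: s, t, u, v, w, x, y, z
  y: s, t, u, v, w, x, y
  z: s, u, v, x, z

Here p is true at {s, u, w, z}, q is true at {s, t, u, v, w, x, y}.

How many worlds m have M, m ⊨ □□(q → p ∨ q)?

8

s: successors {t, w, x, z}; □(q → p ∨ q) there: t:T, w:T, x:T, z:T. ✓
t: successors {s, t, u, v, w, x, y, z}; □(q → p ∨ q) there: s:T, t:T, u:T, v:T, w:T, x:T, y:T, z:T. ✓
u: successors {s, t, u, v, w, x, y, z}; □(q → p ∨ q) there: s:T, t:T, u:T, v:T, w:T, x:T, y:T, z:T. ✓
v: successors {s, t, u, v}; □(q → p ∨ q) there: s:T, t:T, u:T, v:T. ✓
w: successors {s, v, w, x, z}; □(q → p ∨ q) there: s:T, v:T, w:T, x:T, z:T. ✓
x: successors {s, t, u, v, w, x, y, z}; □(q → p ∨ q) there: s:T, t:T, u:T, v:T, w:T, x:T, y:T, z:T. ✓
y: successors {s, t, u, v, w, x, y}; □(q → p ∨ q) there: s:T, t:T, u:T, v:T, w:T, x:T, y:T. ✓
z: successors {s, u, v, x, z}; □(q → p ∨ q) there: s:T, u:T, v:T, x:T, z:T. ✓
Satisfying worlds: {s, t, u, v, w, x, y, z}.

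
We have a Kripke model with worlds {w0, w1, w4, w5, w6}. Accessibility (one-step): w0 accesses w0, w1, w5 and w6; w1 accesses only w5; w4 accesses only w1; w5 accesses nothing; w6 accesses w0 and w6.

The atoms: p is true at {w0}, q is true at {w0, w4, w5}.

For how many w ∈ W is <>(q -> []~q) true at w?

w0: successors {w0, w1, w5, w6}; q -> []~q there: w0:F, w1:T, w5:T, w6:T. ✓
w1: successors {w5}; q -> []~q there: w5:T. ✓
w4: successors {w1}; q -> []~q there: w1:T. ✓
w5: no successors, so <>(q -> []~q) fails. ✗
w6: successors {w0, w6}; q -> []~q there: w0:F, w6:T. ✓
Satisfying worlds: {w0, w1, w4, w6}.

4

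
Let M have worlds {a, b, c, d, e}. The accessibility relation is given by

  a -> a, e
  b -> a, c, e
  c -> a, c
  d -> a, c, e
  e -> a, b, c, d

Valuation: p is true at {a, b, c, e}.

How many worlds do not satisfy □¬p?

a: successors {a, e}; ¬p there: a:F, e:F. ✗
b: successors {a, c, e}; ¬p there: a:F, c:F, e:F. ✗
c: successors {a, c}; ¬p there: a:F, c:F. ✗
d: successors {a, c, e}; ¬p there: a:F, c:F, e:F. ✗
e: successors {a, b, c, d}; ¬p there: a:F, b:F, c:F, d:T. ✗
Satisfying worlds: ∅.
So □¬p fails at the other 5 worlds.

5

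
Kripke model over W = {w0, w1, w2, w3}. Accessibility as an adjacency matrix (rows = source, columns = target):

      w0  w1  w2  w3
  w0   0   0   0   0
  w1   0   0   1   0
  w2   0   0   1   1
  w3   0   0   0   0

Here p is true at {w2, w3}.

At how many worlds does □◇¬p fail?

2

w0: no successors, so □◇¬p holds vacuously. ✓
w1: successors {w2}; ◇¬p there: w2:F. ✗
w2: successors {w2, w3}; ◇¬p there: w2:F, w3:F. ✗
w3: no successors, so □◇¬p holds vacuously. ✓
Satisfying worlds: {w0, w3}.
So □◇¬p fails at the other 2 worlds.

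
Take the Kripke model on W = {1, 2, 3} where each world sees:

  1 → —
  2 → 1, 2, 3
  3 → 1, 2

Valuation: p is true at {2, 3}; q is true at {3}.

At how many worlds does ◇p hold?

1: no successors, so ◇p fails. ✗
2: successors {1, 2, 3}; p there: 1:F, 2:T, 3:T. ✓
3: successors {1, 2}; p there: 1:F, 2:T. ✓
Satisfying worlds: {2, 3}.

2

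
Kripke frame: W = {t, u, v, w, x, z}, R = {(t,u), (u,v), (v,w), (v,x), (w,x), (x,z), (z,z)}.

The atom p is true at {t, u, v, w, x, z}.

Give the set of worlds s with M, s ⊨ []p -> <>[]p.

{t, u, v, w, x, z}

t: []p is T, <>[]p is T. ✓
u: []p is T, <>[]p is T. ✓
v: []p is T, <>[]p is T. ✓
w: []p is T, <>[]p is T. ✓
x: []p is T, <>[]p is T. ✓
z: []p is T, <>[]p is T. ✓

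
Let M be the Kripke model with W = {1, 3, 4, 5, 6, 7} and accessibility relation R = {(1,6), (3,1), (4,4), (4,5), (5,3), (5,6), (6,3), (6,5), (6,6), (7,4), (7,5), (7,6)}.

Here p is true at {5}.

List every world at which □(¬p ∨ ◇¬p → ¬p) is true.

1: successors {6}; ¬p ∨ ◇¬p → ¬p there: 6:T. ✓
3: successors {1}; ¬p ∨ ◇¬p → ¬p there: 1:T. ✓
4: successors {4, 5}; ¬p ∨ ◇¬p → ¬p there: 4:T, 5:F. ✗
5: successors {3, 6}; ¬p ∨ ◇¬p → ¬p there: 3:T, 6:T. ✓
6: successors {3, 5, 6}; ¬p ∨ ◇¬p → ¬p there: 3:T, 5:F, 6:T. ✗
7: successors {4, 5, 6}; ¬p ∨ ◇¬p → ¬p there: 4:T, 5:F, 6:T. ✗

{1, 3, 5}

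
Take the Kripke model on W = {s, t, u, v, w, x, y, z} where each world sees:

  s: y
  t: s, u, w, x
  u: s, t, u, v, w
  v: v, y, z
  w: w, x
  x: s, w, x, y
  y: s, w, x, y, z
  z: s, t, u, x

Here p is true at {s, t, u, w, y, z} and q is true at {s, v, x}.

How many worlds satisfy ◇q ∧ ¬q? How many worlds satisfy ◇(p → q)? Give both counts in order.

5 and 7

For ◇q ∧ ¬q:
s: ◇q is F, ¬q is F. ✗
t: ◇q is T, ¬q is T. ✓
u: ◇q is T, ¬q is T. ✓
v: ◇q is T, ¬q is F. ✗
w: ◇q is T, ¬q is T. ✓
x: ◇q is T, ¬q is F. ✗
y: ◇q is T, ¬q is T. ✓
z: ◇q is T, ¬q is T. ✓
— 5 worlds.
For ◇(p → q):
s: successors {y}; p → q there: y:F. ✗
t: successors {s, u, w, x}; p → q there: s:T, u:F, w:F, x:T. ✓
u: successors {s, t, u, v, w}; p → q there: s:T, t:F, u:F, v:T, w:F. ✓
v: successors {v, y, z}; p → q there: v:T, y:F, z:F. ✓
w: successors {w, x}; p → q there: w:F, x:T. ✓
x: successors {s, w, x, y}; p → q there: s:T, w:F, x:T, y:F. ✓
y: successors {s, w, x, y, z}; p → q there: s:T, w:F, x:T, y:F, z:F. ✓
z: successors {s, t, u, x}; p → q there: s:T, t:F, u:F, x:T. ✓
— 7 worlds.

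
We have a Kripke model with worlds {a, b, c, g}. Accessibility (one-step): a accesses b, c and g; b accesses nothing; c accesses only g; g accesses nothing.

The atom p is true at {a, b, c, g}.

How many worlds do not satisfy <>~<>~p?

2

a: successors {b, c, g}; ~<>~p there: b:T, c:T, g:T. ✓
b: no successors, so <>~<>~p fails. ✗
c: successors {g}; ~<>~p there: g:T. ✓
g: no successors, so <>~<>~p fails. ✗
Satisfying worlds: {a, c}.
So <>~<>~p fails at the other 2 worlds.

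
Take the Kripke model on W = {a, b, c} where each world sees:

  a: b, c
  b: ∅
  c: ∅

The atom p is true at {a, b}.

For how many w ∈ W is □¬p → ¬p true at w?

2

a: □¬p is F, ¬p is F. ✓
b: □¬p is T, ¬p is F. ✗
c: □¬p is T, ¬p is T. ✓
Satisfying worlds: {a, c}.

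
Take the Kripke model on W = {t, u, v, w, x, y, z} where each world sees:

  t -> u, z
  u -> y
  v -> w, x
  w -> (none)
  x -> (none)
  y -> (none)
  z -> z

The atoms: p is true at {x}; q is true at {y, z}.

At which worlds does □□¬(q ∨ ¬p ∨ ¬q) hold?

t: successors {u, z}; □¬(q ∨ ¬p ∨ ¬q) there: u:F, z:F. ✗
u: successors {y}; □¬(q ∨ ¬p ∨ ¬q) there: y:T. ✓
v: successors {w, x}; □¬(q ∨ ¬p ∨ ¬q) there: w:T, x:T. ✓
w: no successors, so □□¬(q ∨ ¬p ∨ ¬q) holds vacuously. ✓
x: no successors, so □□¬(q ∨ ¬p ∨ ¬q) holds vacuously. ✓
y: no successors, so □□¬(q ∨ ¬p ∨ ¬q) holds vacuously. ✓
z: successors {z}; □¬(q ∨ ¬p ∨ ¬q) there: z:F. ✗

{u, v, w, x, y}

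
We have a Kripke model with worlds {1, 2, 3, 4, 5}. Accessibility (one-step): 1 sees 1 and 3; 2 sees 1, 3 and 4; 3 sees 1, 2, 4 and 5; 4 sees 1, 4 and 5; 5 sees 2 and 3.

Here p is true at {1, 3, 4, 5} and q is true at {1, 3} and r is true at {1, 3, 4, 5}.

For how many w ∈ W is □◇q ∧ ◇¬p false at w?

3

1: □◇q is T, ◇¬p is F. ✗
2: □◇q is T, ◇¬p is F. ✗
3: □◇q is T, ◇¬p is T. ✓
4: □◇q is T, ◇¬p is F. ✗
5: □◇q is T, ◇¬p is T. ✓
Satisfying worlds: {3, 5}.
So □◇q ∧ ◇¬p fails at the other 3 worlds.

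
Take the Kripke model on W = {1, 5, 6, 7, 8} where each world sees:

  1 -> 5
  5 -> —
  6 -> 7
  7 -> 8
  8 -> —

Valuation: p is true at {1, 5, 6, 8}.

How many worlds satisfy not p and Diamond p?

1: not p is F, Diamond p is T. ✗
5: not p is F, Diamond p is F. ✗
6: not p is F, Diamond p is F. ✗
7: not p is T, Diamond p is T. ✓
8: not p is F, Diamond p is F. ✗
Satisfying worlds: {7}.

1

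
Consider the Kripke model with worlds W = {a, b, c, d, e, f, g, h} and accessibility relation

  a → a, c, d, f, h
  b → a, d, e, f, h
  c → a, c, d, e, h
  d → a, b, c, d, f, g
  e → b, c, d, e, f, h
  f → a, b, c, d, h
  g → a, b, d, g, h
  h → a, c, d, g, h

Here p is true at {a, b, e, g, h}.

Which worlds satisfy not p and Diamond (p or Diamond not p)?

a: not p is F, Diamond (p or Diamond not p) is T. ✗
b: not p is F, Diamond (p or Diamond not p) is T. ✗
c: not p is T, Diamond (p or Diamond not p) is T. ✓
d: not p is T, Diamond (p or Diamond not p) is T. ✓
e: not p is F, Diamond (p or Diamond not p) is T. ✗
f: not p is T, Diamond (p or Diamond not p) is T. ✓
g: not p is F, Diamond (p or Diamond not p) is T. ✗
h: not p is F, Diamond (p or Diamond not p) is T. ✗

{c, d, f}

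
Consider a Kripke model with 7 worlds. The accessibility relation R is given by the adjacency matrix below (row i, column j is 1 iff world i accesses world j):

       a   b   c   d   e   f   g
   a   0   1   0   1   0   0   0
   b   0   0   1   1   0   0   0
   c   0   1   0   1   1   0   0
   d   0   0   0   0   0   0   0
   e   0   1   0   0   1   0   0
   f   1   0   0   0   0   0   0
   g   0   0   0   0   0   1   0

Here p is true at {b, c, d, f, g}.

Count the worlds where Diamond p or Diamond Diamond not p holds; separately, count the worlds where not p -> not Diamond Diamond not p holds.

5 and 6

For Diamond p or Diamond Diamond not p:
a: Diamond p is T, Diamond Diamond not p is F. ✓
b: Diamond p is T, Diamond Diamond not p is T. ✓
c: Diamond p is T, Diamond Diamond not p is T. ✓
d: Diamond p is F, Diamond Diamond not p is F. ✗
e: Diamond p is T, Diamond Diamond not p is T. ✓
f: Diamond p is F, Diamond Diamond not p is F. ✗
g: Diamond p is T, Diamond Diamond not p is T. ✓
— 5 worlds.
For not p -> not Diamond Diamond not p:
a: not p is T, not Diamond Diamond not p is T. ✓
b: not p is F, not Diamond Diamond not p is F. ✓
c: not p is F, not Diamond Diamond not p is F. ✓
d: not p is F, not Diamond Diamond not p is T. ✓
e: not p is T, not Diamond Diamond not p is F. ✗
f: not p is F, not Diamond Diamond not p is T. ✓
g: not p is F, not Diamond Diamond not p is F. ✓
— 6 worlds.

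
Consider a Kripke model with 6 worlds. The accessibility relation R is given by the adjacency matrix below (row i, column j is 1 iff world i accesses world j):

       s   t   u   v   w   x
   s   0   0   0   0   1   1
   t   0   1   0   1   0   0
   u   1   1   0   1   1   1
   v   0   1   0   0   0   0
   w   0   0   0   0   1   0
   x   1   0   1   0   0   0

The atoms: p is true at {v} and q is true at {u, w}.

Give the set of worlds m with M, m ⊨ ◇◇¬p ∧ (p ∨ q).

s: ◇◇¬p is T, p ∨ q is F. ✗
t: ◇◇¬p is T, p ∨ q is F. ✗
u: ◇◇¬p is T, p ∨ q is T. ✓
v: ◇◇¬p is T, p ∨ q is T. ✓
w: ◇◇¬p is T, p ∨ q is T. ✓
x: ◇◇¬p is T, p ∨ q is F. ✗

{u, v, w}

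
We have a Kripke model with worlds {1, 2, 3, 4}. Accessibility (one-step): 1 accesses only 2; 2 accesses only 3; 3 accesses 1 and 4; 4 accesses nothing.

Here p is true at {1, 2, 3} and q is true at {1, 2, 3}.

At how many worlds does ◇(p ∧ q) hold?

1: successors {2}; p ∧ q there: 2:T. ✓
2: successors {3}; p ∧ q there: 3:T. ✓
3: successors {1, 4}; p ∧ q there: 1:T, 4:F. ✓
4: no successors, so ◇(p ∧ q) fails. ✗
Satisfying worlds: {1, 2, 3}.

3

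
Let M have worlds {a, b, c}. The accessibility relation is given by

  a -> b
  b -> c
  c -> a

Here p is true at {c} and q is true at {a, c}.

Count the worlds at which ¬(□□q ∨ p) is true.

a: □□q ∨ p is T. ✗
b: □□q ∨ p is T. ✗
c: □□q ∨ p is T. ✗
Satisfying worlds: ∅.

0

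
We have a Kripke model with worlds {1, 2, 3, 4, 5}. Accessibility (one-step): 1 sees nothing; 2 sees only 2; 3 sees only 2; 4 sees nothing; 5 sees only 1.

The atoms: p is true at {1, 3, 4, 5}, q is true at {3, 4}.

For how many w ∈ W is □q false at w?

3

1: no successors, so □q holds vacuously. ✓
2: successors {2}; q there: 2:F. ✗
3: successors {2}; q there: 2:F. ✗
4: no successors, so □q holds vacuously. ✓
5: successors {1}; q there: 1:F. ✗
Satisfying worlds: {1, 4}.
So □q fails at the other 3 worlds.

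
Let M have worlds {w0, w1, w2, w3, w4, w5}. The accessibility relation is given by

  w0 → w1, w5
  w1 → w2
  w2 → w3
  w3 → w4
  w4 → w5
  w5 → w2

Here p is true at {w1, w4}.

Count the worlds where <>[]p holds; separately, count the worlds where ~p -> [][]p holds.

For <>[]p:
w0: successors {w1, w5}; []p there: w1:F, w5:F. ✗
w1: successors {w2}; []p there: w2:F. ✗
w2: successors {w3}; []p there: w3:T. ✓
w3: successors {w4}; []p there: w4:F. ✗
w4: successors {w5}; []p there: w5:F. ✗
w5: successors {w2}; []p there: w2:F. ✗
— 1 world.
For ~p -> [][]p:
w0: ~p is T, [][]p is F. ✗
w1: ~p is F, [][]p is F. ✓
w2: ~p is T, [][]p is T. ✓
w3: ~p is T, [][]p is F. ✗
w4: ~p is F, [][]p is F. ✓
w5: ~p is T, [][]p is F. ✗
— 3 worlds.

1 and 3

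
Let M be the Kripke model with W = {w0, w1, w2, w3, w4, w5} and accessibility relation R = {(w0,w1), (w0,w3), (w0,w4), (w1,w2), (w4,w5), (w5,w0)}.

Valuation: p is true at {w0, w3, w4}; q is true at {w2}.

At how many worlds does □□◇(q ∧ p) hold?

w0: successors {w1, w3, w4}; □◇(q ∧ p) there: w1:F, w3:T, w4:F. ✗
w1: successors {w2}; □◇(q ∧ p) there: w2:T. ✓
w2: no successors, so □□◇(q ∧ p) holds vacuously. ✓
w3: no successors, so □□◇(q ∧ p) holds vacuously. ✓
w4: successors {w5}; □◇(q ∧ p) there: w5:F. ✗
w5: successors {w0}; □◇(q ∧ p) there: w0:F. ✗
Satisfying worlds: {w1, w2, w3}.

3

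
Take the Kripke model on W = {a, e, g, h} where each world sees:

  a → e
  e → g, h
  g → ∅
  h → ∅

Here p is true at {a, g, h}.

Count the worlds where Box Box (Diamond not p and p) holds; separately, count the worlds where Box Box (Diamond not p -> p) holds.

3 and 4

For Box Box (Diamond not p and p):
a: successors {e}; Box (Diamond not p and p) there: e:F. ✗
e: successors {g, h}; Box (Diamond not p and p) there: g:T, h:T. ✓
g: no successors, so Box Box (Diamond not p and p) holds vacuously. ✓
h: no successors, so Box Box (Diamond not p and p) holds vacuously. ✓
— 3 worlds.
For Box Box (Diamond not p -> p):
a: successors {e}; Box (Diamond not p -> p) there: e:T. ✓
e: successors {g, h}; Box (Diamond not p -> p) there: g:T, h:T. ✓
g: no successors, so Box Box (Diamond not p -> p) holds vacuously. ✓
h: no successors, so Box Box (Diamond not p -> p) holds vacuously. ✓
— 4 worlds.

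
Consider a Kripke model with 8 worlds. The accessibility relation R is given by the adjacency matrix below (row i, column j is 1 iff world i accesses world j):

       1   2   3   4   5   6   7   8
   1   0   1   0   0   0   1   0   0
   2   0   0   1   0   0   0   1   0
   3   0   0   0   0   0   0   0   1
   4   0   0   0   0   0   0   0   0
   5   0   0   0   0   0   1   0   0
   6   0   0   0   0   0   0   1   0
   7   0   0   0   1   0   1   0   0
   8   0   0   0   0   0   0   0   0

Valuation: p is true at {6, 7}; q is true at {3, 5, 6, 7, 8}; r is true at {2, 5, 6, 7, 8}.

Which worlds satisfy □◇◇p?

1: successors {2, 6}; ◇◇p there: 2:T, 6:T. ✓
2: successors {3, 7}; ◇◇p there: 3:F, 7:T. ✗
3: successors {8}; ◇◇p there: 8:F. ✗
4: no successors, so □◇◇p holds vacuously. ✓
5: successors {6}; ◇◇p there: 6:T. ✓
6: successors {7}; ◇◇p there: 7:T. ✓
7: successors {4, 6}; ◇◇p there: 4:F, 6:T. ✗
8: no successors, so □◇◇p holds vacuously. ✓

{1, 4, 5, 6, 8}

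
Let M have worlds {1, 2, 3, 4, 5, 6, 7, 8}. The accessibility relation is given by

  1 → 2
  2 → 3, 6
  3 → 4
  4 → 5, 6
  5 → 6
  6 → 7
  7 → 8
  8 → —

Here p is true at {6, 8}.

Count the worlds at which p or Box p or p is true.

4

1: p is F, Box p or p is F. ✗
2: p is F, Box p or p is F. ✗
3: p is F, Box p or p is F. ✗
4: p is F, Box p or p is F. ✗
5: p is F, Box p or p is T. ✓
6: p is T, Box p or p is T. ✓
7: p is F, Box p or p is T. ✓
8: p is T, Box p or p is T. ✓
Satisfying worlds: {5, 6, 7, 8}.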